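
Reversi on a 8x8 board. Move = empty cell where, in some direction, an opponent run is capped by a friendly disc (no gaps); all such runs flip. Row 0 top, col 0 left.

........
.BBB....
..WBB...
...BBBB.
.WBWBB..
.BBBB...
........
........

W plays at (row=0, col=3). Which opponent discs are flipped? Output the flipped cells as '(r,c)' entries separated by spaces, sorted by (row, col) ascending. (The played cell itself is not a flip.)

Answer: (1,3) (2,3) (3,3)

Derivation:
Dir NW: edge -> no flip
Dir N: edge -> no flip
Dir NE: edge -> no flip
Dir W: first cell '.' (not opp) -> no flip
Dir E: first cell '.' (not opp) -> no flip
Dir SW: opp run (1,2), next='.' -> no flip
Dir S: opp run (1,3) (2,3) (3,3) capped by W -> flip
Dir SE: first cell '.' (not opp) -> no flip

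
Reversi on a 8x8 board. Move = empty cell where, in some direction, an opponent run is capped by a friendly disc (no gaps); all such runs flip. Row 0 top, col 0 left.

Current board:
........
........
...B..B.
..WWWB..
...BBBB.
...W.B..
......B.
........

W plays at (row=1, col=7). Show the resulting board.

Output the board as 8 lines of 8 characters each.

Answer: ........
.......W
...B..W.
..WWWW..
...BWBB.
...W.B..
......B.
........

Derivation:
Place W at (1,7); scan 8 dirs for brackets.
Dir NW: first cell '.' (not opp) -> no flip
Dir N: first cell '.' (not opp) -> no flip
Dir NE: edge -> no flip
Dir W: first cell '.' (not opp) -> no flip
Dir E: edge -> no flip
Dir SW: opp run (2,6) (3,5) (4,4) capped by W -> flip
Dir S: first cell '.' (not opp) -> no flip
Dir SE: edge -> no flip
All flips: (2,6) (3,5) (4,4)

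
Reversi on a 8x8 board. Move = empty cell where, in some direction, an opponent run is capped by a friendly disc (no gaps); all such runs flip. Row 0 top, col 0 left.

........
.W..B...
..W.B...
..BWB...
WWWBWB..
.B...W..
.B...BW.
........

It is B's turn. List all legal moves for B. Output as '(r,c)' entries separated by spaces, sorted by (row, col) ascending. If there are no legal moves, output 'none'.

(0,0): no bracket -> illegal
(0,1): no bracket -> illegal
(0,2): no bracket -> illegal
(1,0): no bracket -> illegal
(1,2): flips 1 -> legal
(1,3): no bracket -> illegal
(2,0): no bracket -> illegal
(2,1): no bracket -> illegal
(2,3): flips 1 -> legal
(3,0): no bracket -> illegal
(3,1): flips 1 -> legal
(3,5): no bracket -> illegal
(4,6): no bracket -> illegal
(5,0): flips 1 -> legal
(5,2): flips 1 -> legal
(5,3): no bracket -> illegal
(5,4): flips 1 -> legal
(5,6): no bracket -> illegal
(5,7): no bracket -> illegal
(6,4): no bracket -> illegal
(6,7): flips 1 -> legal
(7,5): no bracket -> illegal
(7,6): no bracket -> illegal
(7,7): no bracket -> illegal

Answer: (1,2) (2,3) (3,1) (5,0) (5,2) (5,4) (6,7)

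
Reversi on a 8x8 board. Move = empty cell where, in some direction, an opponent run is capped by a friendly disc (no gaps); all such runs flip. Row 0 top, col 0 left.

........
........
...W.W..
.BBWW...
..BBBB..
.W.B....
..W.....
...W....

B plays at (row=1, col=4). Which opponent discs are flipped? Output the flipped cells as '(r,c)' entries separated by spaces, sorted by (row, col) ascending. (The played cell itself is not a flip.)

Dir NW: first cell '.' (not opp) -> no flip
Dir N: first cell '.' (not opp) -> no flip
Dir NE: first cell '.' (not opp) -> no flip
Dir W: first cell '.' (not opp) -> no flip
Dir E: first cell '.' (not opp) -> no flip
Dir SW: opp run (2,3) capped by B -> flip
Dir S: first cell '.' (not opp) -> no flip
Dir SE: opp run (2,5), next='.' -> no flip

Answer: (2,3)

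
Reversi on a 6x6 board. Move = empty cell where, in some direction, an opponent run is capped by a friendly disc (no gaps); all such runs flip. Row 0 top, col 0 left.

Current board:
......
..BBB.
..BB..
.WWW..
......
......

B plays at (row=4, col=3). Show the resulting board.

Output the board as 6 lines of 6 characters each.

Place B at (4,3); scan 8 dirs for brackets.
Dir NW: opp run (3,2), next='.' -> no flip
Dir N: opp run (3,3) capped by B -> flip
Dir NE: first cell '.' (not opp) -> no flip
Dir W: first cell '.' (not opp) -> no flip
Dir E: first cell '.' (not opp) -> no flip
Dir SW: first cell '.' (not opp) -> no flip
Dir S: first cell '.' (not opp) -> no flip
Dir SE: first cell '.' (not opp) -> no flip
All flips: (3,3)

Answer: ......
..BBB.
..BB..
.WWB..
...B..
......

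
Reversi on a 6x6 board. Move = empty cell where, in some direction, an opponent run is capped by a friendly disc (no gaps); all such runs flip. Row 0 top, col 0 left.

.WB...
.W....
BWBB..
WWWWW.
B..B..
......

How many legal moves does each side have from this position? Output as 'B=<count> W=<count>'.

-- B to move --
(0,0): flips 2 -> legal
(1,0): flips 2 -> legal
(1,2): no bracket -> illegal
(2,4): no bracket -> illegal
(2,5): flips 1 -> legal
(3,5): no bracket -> illegal
(4,1): flips 1 -> legal
(4,2): flips 2 -> legal
(4,4): flips 1 -> legal
(4,5): flips 1 -> legal
B mobility = 7
-- W to move --
(0,3): flips 1 -> legal
(1,0): flips 1 -> legal
(1,2): flips 2 -> legal
(1,3): flips 2 -> legal
(1,4): flips 1 -> legal
(2,4): flips 2 -> legal
(4,1): no bracket -> illegal
(4,2): no bracket -> illegal
(4,4): no bracket -> illegal
(5,0): flips 1 -> legal
(5,1): no bracket -> illegal
(5,2): flips 1 -> legal
(5,3): flips 1 -> legal
(5,4): flips 1 -> legal
W mobility = 10

Answer: B=7 W=10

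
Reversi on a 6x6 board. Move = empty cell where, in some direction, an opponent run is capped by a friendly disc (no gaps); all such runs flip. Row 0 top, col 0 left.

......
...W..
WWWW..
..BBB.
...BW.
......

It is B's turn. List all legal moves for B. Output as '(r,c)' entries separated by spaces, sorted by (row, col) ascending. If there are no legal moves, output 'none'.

Answer: (0,3) (1,0) (1,1) (1,2) (1,4) (4,5) (5,4) (5,5)

Derivation:
(0,2): no bracket -> illegal
(0,3): flips 2 -> legal
(0,4): no bracket -> illegal
(1,0): flips 1 -> legal
(1,1): flips 1 -> legal
(1,2): flips 2 -> legal
(1,4): flips 1 -> legal
(2,4): no bracket -> illegal
(3,0): no bracket -> illegal
(3,1): no bracket -> illegal
(3,5): no bracket -> illegal
(4,5): flips 1 -> legal
(5,3): no bracket -> illegal
(5,4): flips 1 -> legal
(5,5): flips 1 -> legal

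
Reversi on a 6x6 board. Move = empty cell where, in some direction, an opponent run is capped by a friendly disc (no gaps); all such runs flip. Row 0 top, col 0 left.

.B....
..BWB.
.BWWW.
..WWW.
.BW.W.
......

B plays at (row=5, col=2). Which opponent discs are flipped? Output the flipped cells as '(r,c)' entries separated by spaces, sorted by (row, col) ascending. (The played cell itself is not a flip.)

Answer: (2,2) (3,2) (4,2)

Derivation:
Dir NW: first cell 'B' (not opp) -> no flip
Dir N: opp run (4,2) (3,2) (2,2) capped by B -> flip
Dir NE: first cell '.' (not opp) -> no flip
Dir W: first cell '.' (not opp) -> no flip
Dir E: first cell '.' (not opp) -> no flip
Dir SW: edge -> no flip
Dir S: edge -> no flip
Dir SE: edge -> no flip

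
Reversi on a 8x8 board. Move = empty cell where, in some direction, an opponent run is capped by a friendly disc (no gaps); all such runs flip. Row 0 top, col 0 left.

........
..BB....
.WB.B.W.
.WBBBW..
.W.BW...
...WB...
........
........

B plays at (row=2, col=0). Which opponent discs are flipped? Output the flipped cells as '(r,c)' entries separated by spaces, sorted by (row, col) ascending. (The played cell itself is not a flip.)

Answer: (2,1)

Derivation:
Dir NW: edge -> no flip
Dir N: first cell '.' (not opp) -> no flip
Dir NE: first cell '.' (not opp) -> no flip
Dir W: edge -> no flip
Dir E: opp run (2,1) capped by B -> flip
Dir SW: edge -> no flip
Dir S: first cell '.' (not opp) -> no flip
Dir SE: opp run (3,1), next='.' -> no flip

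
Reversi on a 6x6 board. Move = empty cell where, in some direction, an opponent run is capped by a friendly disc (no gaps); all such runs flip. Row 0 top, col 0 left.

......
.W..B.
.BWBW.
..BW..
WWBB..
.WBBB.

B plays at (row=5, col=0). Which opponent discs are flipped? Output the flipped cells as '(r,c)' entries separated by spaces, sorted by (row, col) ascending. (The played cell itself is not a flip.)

Answer: (4,1) (5,1)

Derivation:
Dir NW: edge -> no flip
Dir N: opp run (4,0), next='.' -> no flip
Dir NE: opp run (4,1) capped by B -> flip
Dir W: edge -> no flip
Dir E: opp run (5,1) capped by B -> flip
Dir SW: edge -> no flip
Dir S: edge -> no flip
Dir SE: edge -> no flip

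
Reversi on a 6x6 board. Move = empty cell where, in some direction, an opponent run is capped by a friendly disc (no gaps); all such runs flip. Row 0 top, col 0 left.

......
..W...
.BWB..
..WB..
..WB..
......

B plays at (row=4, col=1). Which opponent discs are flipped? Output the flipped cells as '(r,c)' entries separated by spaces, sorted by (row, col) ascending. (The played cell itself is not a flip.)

Answer: (3,2) (4,2)

Derivation:
Dir NW: first cell '.' (not opp) -> no flip
Dir N: first cell '.' (not opp) -> no flip
Dir NE: opp run (3,2) capped by B -> flip
Dir W: first cell '.' (not opp) -> no flip
Dir E: opp run (4,2) capped by B -> flip
Dir SW: first cell '.' (not opp) -> no flip
Dir S: first cell '.' (not opp) -> no flip
Dir SE: first cell '.' (not opp) -> no flip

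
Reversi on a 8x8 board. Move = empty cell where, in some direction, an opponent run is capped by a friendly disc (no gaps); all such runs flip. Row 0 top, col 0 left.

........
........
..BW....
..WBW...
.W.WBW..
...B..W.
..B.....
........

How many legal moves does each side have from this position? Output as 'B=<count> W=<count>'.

Answer: B=6 W=4

Derivation:
-- B to move --
(1,2): no bracket -> illegal
(1,3): flips 1 -> legal
(1,4): no bracket -> illegal
(2,1): no bracket -> illegal
(2,4): flips 2 -> legal
(2,5): no bracket -> illegal
(3,0): no bracket -> illegal
(3,1): flips 1 -> legal
(3,5): flips 1 -> legal
(3,6): no bracket -> illegal
(4,0): no bracket -> illegal
(4,2): flips 2 -> legal
(4,6): flips 1 -> legal
(4,7): no bracket -> illegal
(5,0): no bracket -> illegal
(5,1): no bracket -> illegal
(5,2): no bracket -> illegal
(5,4): no bracket -> illegal
(5,5): no bracket -> illegal
(5,7): no bracket -> illegal
(6,5): no bracket -> illegal
(6,6): no bracket -> illegal
(6,7): no bracket -> illegal
B mobility = 6
-- W to move --
(1,1): no bracket -> illegal
(1,2): flips 1 -> legal
(1,3): no bracket -> illegal
(2,1): flips 1 -> legal
(2,4): no bracket -> illegal
(3,1): no bracket -> illegal
(3,5): no bracket -> illegal
(4,2): no bracket -> illegal
(5,1): no bracket -> illegal
(5,2): no bracket -> illegal
(5,4): flips 1 -> legal
(5,5): no bracket -> illegal
(6,1): no bracket -> illegal
(6,3): flips 1 -> legal
(6,4): no bracket -> illegal
(7,1): no bracket -> illegal
(7,2): no bracket -> illegal
(7,3): no bracket -> illegal
W mobility = 4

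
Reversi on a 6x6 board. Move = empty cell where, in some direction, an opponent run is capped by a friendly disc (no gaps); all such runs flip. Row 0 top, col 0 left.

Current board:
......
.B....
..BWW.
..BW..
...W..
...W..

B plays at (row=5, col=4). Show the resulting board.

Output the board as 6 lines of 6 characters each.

Place B at (5,4); scan 8 dirs for brackets.
Dir NW: opp run (4,3) capped by B -> flip
Dir N: first cell '.' (not opp) -> no flip
Dir NE: first cell '.' (not opp) -> no flip
Dir W: opp run (5,3), next='.' -> no flip
Dir E: first cell '.' (not opp) -> no flip
Dir SW: edge -> no flip
Dir S: edge -> no flip
Dir SE: edge -> no flip
All flips: (4,3)

Answer: ......
.B....
..BWW.
..BW..
...B..
...WB.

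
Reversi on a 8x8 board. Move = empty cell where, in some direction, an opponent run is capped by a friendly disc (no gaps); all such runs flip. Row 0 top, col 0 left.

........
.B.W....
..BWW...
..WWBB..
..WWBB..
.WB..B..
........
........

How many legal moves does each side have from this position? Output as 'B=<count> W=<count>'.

-- B to move --
(0,2): flips 2 -> legal
(0,3): no bracket -> illegal
(0,4): flips 1 -> legal
(1,2): flips 1 -> legal
(1,4): flips 1 -> legal
(1,5): no bracket -> illegal
(2,1): no bracket -> illegal
(2,5): flips 2 -> legal
(3,1): flips 2 -> legal
(4,0): no bracket -> illegal
(4,1): flips 2 -> legal
(5,0): flips 1 -> legal
(5,3): no bracket -> illegal
(5,4): no bracket -> illegal
(6,0): no bracket -> illegal
(6,1): no bracket -> illegal
(6,2): no bracket -> illegal
B mobility = 8
-- W to move --
(0,0): flips 2 -> legal
(0,1): no bracket -> illegal
(0,2): no bracket -> illegal
(1,0): no bracket -> illegal
(1,2): flips 1 -> legal
(2,0): no bracket -> illegal
(2,1): flips 1 -> legal
(2,5): flips 1 -> legal
(2,6): no bracket -> illegal
(3,1): flips 1 -> legal
(3,6): flips 2 -> legal
(4,1): no bracket -> illegal
(4,6): flips 3 -> legal
(5,3): flips 1 -> legal
(5,4): flips 2 -> legal
(5,6): flips 2 -> legal
(6,1): flips 1 -> legal
(6,2): flips 1 -> legal
(6,3): no bracket -> illegal
(6,4): no bracket -> illegal
(6,5): no bracket -> illegal
(6,6): flips 2 -> legal
W mobility = 13

Answer: B=8 W=13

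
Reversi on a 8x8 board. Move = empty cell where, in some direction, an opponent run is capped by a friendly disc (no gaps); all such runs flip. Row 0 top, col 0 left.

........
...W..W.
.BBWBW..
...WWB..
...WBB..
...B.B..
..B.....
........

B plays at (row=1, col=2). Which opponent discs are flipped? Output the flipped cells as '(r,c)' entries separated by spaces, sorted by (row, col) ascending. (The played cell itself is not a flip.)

Answer: (2,3) (3,4)

Derivation:
Dir NW: first cell '.' (not opp) -> no flip
Dir N: first cell '.' (not opp) -> no flip
Dir NE: first cell '.' (not opp) -> no flip
Dir W: first cell '.' (not opp) -> no flip
Dir E: opp run (1,3), next='.' -> no flip
Dir SW: first cell 'B' (not opp) -> no flip
Dir S: first cell 'B' (not opp) -> no flip
Dir SE: opp run (2,3) (3,4) capped by B -> flip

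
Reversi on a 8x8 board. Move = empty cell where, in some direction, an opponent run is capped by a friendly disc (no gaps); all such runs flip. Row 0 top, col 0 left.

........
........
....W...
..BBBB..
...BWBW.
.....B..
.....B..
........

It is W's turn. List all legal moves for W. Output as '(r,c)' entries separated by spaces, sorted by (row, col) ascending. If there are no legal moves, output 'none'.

Answer: (2,2) (2,6) (4,2) (6,4) (6,6)

Derivation:
(2,1): no bracket -> illegal
(2,2): flips 1 -> legal
(2,3): no bracket -> illegal
(2,5): no bracket -> illegal
(2,6): flips 1 -> legal
(3,1): no bracket -> illegal
(3,6): no bracket -> illegal
(4,1): no bracket -> illegal
(4,2): flips 2 -> legal
(5,2): no bracket -> illegal
(5,3): no bracket -> illegal
(5,4): no bracket -> illegal
(5,6): no bracket -> illegal
(6,4): flips 1 -> legal
(6,6): flips 1 -> legal
(7,4): no bracket -> illegal
(7,5): no bracket -> illegal
(7,6): no bracket -> illegal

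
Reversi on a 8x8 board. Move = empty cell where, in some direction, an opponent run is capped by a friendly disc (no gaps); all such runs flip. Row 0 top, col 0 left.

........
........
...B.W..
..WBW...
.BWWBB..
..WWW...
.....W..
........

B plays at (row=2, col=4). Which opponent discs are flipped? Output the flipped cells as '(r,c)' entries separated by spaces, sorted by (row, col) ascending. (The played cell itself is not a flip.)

Answer: (3,4)

Derivation:
Dir NW: first cell '.' (not opp) -> no flip
Dir N: first cell '.' (not opp) -> no flip
Dir NE: first cell '.' (not opp) -> no flip
Dir W: first cell 'B' (not opp) -> no flip
Dir E: opp run (2,5), next='.' -> no flip
Dir SW: first cell 'B' (not opp) -> no flip
Dir S: opp run (3,4) capped by B -> flip
Dir SE: first cell '.' (not opp) -> no flip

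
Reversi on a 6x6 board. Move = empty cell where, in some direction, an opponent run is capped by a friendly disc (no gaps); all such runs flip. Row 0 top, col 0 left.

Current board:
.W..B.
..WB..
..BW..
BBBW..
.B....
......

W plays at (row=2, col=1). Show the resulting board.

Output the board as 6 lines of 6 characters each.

Place W at (2,1); scan 8 dirs for brackets.
Dir NW: first cell '.' (not opp) -> no flip
Dir N: first cell '.' (not opp) -> no flip
Dir NE: first cell 'W' (not opp) -> no flip
Dir W: first cell '.' (not opp) -> no flip
Dir E: opp run (2,2) capped by W -> flip
Dir SW: opp run (3,0), next=edge -> no flip
Dir S: opp run (3,1) (4,1), next='.' -> no flip
Dir SE: opp run (3,2), next='.' -> no flip
All flips: (2,2)

Answer: .W..B.
..WB..
.WWW..
BBBW..
.B....
......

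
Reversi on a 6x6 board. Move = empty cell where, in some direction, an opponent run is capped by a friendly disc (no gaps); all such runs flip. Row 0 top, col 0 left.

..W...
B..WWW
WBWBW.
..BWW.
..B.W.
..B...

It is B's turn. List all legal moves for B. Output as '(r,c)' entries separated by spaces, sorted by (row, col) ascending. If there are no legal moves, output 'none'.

(0,1): no bracket -> illegal
(0,3): flips 1 -> legal
(0,4): no bracket -> illegal
(0,5): flips 1 -> legal
(1,1): no bracket -> illegal
(1,2): flips 1 -> legal
(2,5): flips 1 -> legal
(3,0): flips 1 -> legal
(3,1): no bracket -> illegal
(3,5): flips 2 -> legal
(4,3): flips 1 -> legal
(4,5): flips 1 -> legal
(5,3): no bracket -> illegal
(5,4): no bracket -> illegal
(5,5): no bracket -> illegal

Answer: (0,3) (0,5) (1,2) (2,5) (3,0) (3,5) (4,3) (4,5)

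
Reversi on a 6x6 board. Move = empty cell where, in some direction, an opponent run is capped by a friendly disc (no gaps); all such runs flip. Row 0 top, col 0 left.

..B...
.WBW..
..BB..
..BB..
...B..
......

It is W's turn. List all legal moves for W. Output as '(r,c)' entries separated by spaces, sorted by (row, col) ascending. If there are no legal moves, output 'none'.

(0,1): no bracket -> illegal
(0,3): no bracket -> illegal
(1,4): no bracket -> illegal
(2,1): no bracket -> illegal
(2,4): no bracket -> illegal
(3,1): flips 1 -> legal
(3,4): no bracket -> illegal
(4,1): no bracket -> illegal
(4,2): no bracket -> illegal
(4,4): flips 2 -> legal
(5,2): no bracket -> illegal
(5,3): flips 3 -> legal
(5,4): no bracket -> illegal

Answer: (3,1) (4,4) (5,3)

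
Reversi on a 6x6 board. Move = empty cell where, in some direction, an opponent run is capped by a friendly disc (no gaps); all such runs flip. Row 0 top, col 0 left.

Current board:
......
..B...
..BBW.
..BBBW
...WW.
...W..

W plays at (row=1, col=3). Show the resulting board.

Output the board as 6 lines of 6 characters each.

Place W at (1,3); scan 8 dirs for brackets.
Dir NW: first cell '.' (not opp) -> no flip
Dir N: first cell '.' (not opp) -> no flip
Dir NE: first cell '.' (not opp) -> no flip
Dir W: opp run (1,2), next='.' -> no flip
Dir E: first cell '.' (not opp) -> no flip
Dir SW: opp run (2,2), next='.' -> no flip
Dir S: opp run (2,3) (3,3) capped by W -> flip
Dir SE: first cell 'W' (not opp) -> no flip
All flips: (2,3) (3,3)

Answer: ......
..BW..
..BWW.
..BWBW
...WW.
...W..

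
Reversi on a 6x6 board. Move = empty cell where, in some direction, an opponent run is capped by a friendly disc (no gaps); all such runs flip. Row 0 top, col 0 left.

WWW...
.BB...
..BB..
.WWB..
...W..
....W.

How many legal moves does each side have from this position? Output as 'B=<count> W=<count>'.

-- B to move --
(0,3): no bracket -> illegal
(1,0): no bracket -> illegal
(1,3): no bracket -> illegal
(2,0): no bracket -> illegal
(2,1): no bracket -> illegal
(3,0): flips 2 -> legal
(3,4): no bracket -> illegal
(4,0): flips 1 -> legal
(4,1): flips 1 -> legal
(4,2): flips 1 -> legal
(4,4): no bracket -> illegal
(4,5): no bracket -> illegal
(5,2): no bracket -> illegal
(5,3): flips 1 -> legal
(5,5): no bracket -> illegal
B mobility = 5
-- W to move --
(0,3): no bracket -> illegal
(1,0): no bracket -> illegal
(1,3): flips 3 -> legal
(1,4): flips 1 -> legal
(2,0): flips 1 -> legal
(2,1): flips 1 -> legal
(2,4): no bracket -> illegal
(3,4): flips 3 -> legal
(4,2): no bracket -> illegal
(4,4): flips 3 -> legal
W mobility = 6

Answer: B=5 W=6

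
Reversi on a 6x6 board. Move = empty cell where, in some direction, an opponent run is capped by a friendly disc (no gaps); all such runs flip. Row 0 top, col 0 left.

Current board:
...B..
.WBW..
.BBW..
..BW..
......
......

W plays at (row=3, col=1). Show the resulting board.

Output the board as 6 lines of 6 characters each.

Answer: ...B..
.WBW..
.WWW..
.WWW..
......
......

Derivation:
Place W at (3,1); scan 8 dirs for brackets.
Dir NW: first cell '.' (not opp) -> no flip
Dir N: opp run (2,1) capped by W -> flip
Dir NE: opp run (2,2) capped by W -> flip
Dir W: first cell '.' (not opp) -> no flip
Dir E: opp run (3,2) capped by W -> flip
Dir SW: first cell '.' (not opp) -> no flip
Dir S: first cell '.' (not opp) -> no flip
Dir SE: first cell '.' (not opp) -> no flip
All flips: (2,1) (2,2) (3,2)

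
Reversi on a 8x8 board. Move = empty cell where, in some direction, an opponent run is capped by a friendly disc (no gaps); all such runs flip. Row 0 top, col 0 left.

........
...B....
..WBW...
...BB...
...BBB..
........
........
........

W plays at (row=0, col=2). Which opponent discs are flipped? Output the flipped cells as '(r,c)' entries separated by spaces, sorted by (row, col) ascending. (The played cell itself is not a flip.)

Dir NW: edge -> no flip
Dir N: edge -> no flip
Dir NE: edge -> no flip
Dir W: first cell '.' (not opp) -> no flip
Dir E: first cell '.' (not opp) -> no flip
Dir SW: first cell '.' (not opp) -> no flip
Dir S: first cell '.' (not opp) -> no flip
Dir SE: opp run (1,3) capped by W -> flip

Answer: (1,3)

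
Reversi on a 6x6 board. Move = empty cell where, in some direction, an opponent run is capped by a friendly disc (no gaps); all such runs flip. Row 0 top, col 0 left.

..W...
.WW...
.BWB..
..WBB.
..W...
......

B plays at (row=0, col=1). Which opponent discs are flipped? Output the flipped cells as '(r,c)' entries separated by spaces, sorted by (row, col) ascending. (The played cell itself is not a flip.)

Answer: (1,1) (1,2)

Derivation:
Dir NW: edge -> no flip
Dir N: edge -> no flip
Dir NE: edge -> no flip
Dir W: first cell '.' (not opp) -> no flip
Dir E: opp run (0,2), next='.' -> no flip
Dir SW: first cell '.' (not opp) -> no flip
Dir S: opp run (1,1) capped by B -> flip
Dir SE: opp run (1,2) capped by B -> flip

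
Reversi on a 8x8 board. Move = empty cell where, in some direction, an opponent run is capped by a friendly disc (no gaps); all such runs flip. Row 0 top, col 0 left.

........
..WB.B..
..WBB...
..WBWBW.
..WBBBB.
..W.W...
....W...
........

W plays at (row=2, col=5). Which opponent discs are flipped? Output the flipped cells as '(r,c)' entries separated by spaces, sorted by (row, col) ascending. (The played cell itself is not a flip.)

Answer: (2,3) (2,4)

Derivation:
Dir NW: first cell '.' (not opp) -> no flip
Dir N: opp run (1,5), next='.' -> no flip
Dir NE: first cell '.' (not opp) -> no flip
Dir W: opp run (2,4) (2,3) capped by W -> flip
Dir E: first cell '.' (not opp) -> no flip
Dir SW: first cell 'W' (not opp) -> no flip
Dir S: opp run (3,5) (4,5), next='.' -> no flip
Dir SE: first cell 'W' (not opp) -> no flip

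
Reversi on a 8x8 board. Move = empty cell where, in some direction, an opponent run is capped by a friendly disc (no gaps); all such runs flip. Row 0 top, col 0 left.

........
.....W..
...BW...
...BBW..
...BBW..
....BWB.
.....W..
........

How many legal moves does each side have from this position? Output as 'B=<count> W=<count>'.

-- B to move --
(0,4): no bracket -> illegal
(0,5): no bracket -> illegal
(0,6): flips 2 -> legal
(1,3): no bracket -> illegal
(1,4): flips 1 -> legal
(1,6): no bracket -> illegal
(2,5): flips 1 -> legal
(2,6): flips 1 -> legal
(3,6): flips 2 -> legal
(4,6): flips 1 -> legal
(6,4): no bracket -> illegal
(6,6): flips 1 -> legal
(7,4): flips 1 -> legal
(7,5): no bracket -> illegal
(7,6): flips 1 -> legal
B mobility = 9
-- W to move --
(1,2): flips 2 -> legal
(1,3): no bracket -> illegal
(1,4): no bracket -> illegal
(2,2): flips 3 -> legal
(2,5): no bracket -> illegal
(3,2): flips 4 -> legal
(4,2): flips 3 -> legal
(4,6): no bracket -> illegal
(4,7): flips 1 -> legal
(5,2): no bracket -> illegal
(5,3): flips 2 -> legal
(5,7): flips 1 -> legal
(6,3): flips 1 -> legal
(6,4): flips 3 -> legal
(6,6): no bracket -> illegal
(6,7): flips 1 -> legal
W mobility = 10

Answer: B=9 W=10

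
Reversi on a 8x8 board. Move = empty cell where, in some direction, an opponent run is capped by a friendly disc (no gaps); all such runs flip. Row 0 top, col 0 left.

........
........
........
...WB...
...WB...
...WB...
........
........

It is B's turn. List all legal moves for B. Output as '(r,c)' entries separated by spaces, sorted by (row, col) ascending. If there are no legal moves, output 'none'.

(2,2): flips 1 -> legal
(2,3): no bracket -> illegal
(2,4): no bracket -> illegal
(3,2): flips 2 -> legal
(4,2): flips 1 -> legal
(5,2): flips 2 -> legal
(6,2): flips 1 -> legal
(6,3): no bracket -> illegal
(6,4): no bracket -> illegal

Answer: (2,2) (3,2) (4,2) (5,2) (6,2)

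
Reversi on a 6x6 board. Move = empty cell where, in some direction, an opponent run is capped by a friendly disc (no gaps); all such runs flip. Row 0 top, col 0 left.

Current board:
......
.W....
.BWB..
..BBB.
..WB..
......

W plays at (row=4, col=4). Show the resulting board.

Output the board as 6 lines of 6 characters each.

Answer: ......
.W....
.BWB..
..BWB.
..WWW.
......

Derivation:
Place W at (4,4); scan 8 dirs for brackets.
Dir NW: opp run (3,3) capped by W -> flip
Dir N: opp run (3,4), next='.' -> no flip
Dir NE: first cell '.' (not opp) -> no flip
Dir W: opp run (4,3) capped by W -> flip
Dir E: first cell '.' (not opp) -> no flip
Dir SW: first cell '.' (not opp) -> no flip
Dir S: first cell '.' (not opp) -> no flip
Dir SE: first cell '.' (not opp) -> no flip
All flips: (3,3) (4,3)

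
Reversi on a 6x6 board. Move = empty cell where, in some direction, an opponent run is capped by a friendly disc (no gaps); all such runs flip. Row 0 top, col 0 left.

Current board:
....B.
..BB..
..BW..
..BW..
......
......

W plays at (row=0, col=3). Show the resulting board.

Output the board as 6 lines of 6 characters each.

Answer: ...WB.
..BW..
..BW..
..BW..
......
......

Derivation:
Place W at (0,3); scan 8 dirs for brackets.
Dir NW: edge -> no flip
Dir N: edge -> no flip
Dir NE: edge -> no flip
Dir W: first cell '.' (not opp) -> no flip
Dir E: opp run (0,4), next='.' -> no flip
Dir SW: opp run (1,2), next='.' -> no flip
Dir S: opp run (1,3) capped by W -> flip
Dir SE: first cell '.' (not opp) -> no flip
All flips: (1,3)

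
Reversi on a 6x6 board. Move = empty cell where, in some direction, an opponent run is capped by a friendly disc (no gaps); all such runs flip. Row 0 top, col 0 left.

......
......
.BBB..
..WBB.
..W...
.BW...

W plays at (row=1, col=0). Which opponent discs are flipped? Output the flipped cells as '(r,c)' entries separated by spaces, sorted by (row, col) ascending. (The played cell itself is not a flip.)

Answer: (2,1)

Derivation:
Dir NW: edge -> no flip
Dir N: first cell '.' (not opp) -> no flip
Dir NE: first cell '.' (not opp) -> no flip
Dir W: edge -> no flip
Dir E: first cell '.' (not opp) -> no flip
Dir SW: edge -> no flip
Dir S: first cell '.' (not opp) -> no flip
Dir SE: opp run (2,1) capped by W -> flip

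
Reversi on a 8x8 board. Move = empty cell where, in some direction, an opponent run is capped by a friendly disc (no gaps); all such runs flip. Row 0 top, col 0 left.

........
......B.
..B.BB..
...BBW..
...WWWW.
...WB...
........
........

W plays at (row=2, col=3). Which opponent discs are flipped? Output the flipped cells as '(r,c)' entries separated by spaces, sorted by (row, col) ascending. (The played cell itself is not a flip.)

Answer: (3,3) (3,4)

Derivation:
Dir NW: first cell '.' (not opp) -> no flip
Dir N: first cell '.' (not opp) -> no flip
Dir NE: first cell '.' (not opp) -> no flip
Dir W: opp run (2,2), next='.' -> no flip
Dir E: opp run (2,4) (2,5), next='.' -> no flip
Dir SW: first cell '.' (not opp) -> no flip
Dir S: opp run (3,3) capped by W -> flip
Dir SE: opp run (3,4) capped by W -> flip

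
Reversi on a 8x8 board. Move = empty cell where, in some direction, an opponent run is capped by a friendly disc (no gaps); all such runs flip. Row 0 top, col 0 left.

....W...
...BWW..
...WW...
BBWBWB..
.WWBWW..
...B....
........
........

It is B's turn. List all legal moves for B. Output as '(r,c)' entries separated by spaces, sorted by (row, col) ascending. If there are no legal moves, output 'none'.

(0,3): no bracket -> illegal
(0,5): no bracket -> illegal
(0,6): flips 2 -> legal
(1,2): no bracket -> illegal
(1,6): flips 2 -> legal
(2,1): flips 1 -> legal
(2,2): no bracket -> illegal
(2,5): flips 1 -> legal
(2,6): no bracket -> illegal
(3,6): no bracket -> illegal
(4,0): flips 2 -> legal
(4,6): flips 2 -> legal
(5,0): no bracket -> illegal
(5,1): flips 2 -> legal
(5,2): flips 1 -> legal
(5,4): no bracket -> illegal
(5,5): flips 2 -> legal
(5,6): no bracket -> illegal

Answer: (0,6) (1,6) (2,1) (2,5) (4,0) (4,6) (5,1) (5,2) (5,5)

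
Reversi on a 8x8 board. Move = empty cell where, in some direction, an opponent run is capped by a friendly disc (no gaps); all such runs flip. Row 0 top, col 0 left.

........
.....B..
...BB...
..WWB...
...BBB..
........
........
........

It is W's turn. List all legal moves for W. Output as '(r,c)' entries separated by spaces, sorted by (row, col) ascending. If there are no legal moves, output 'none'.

(0,4): no bracket -> illegal
(0,5): no bracket -> illegal
(0,6): flips 2 -> legal
(1,2): no bracket -> illegal
(1,3): flips 1 -> legal
(1,4): flips 1 -> legal
(1,6): no bracket -> illegal
(2,2): no bracket -> illegal
(2,5): no bracket -> illegal
(2,6): no bracket -> illegal
(3,5): flips 1 -> legal
(3,6): no bracket -> illegal
(4,2): no bracket -> illegal
(4,6): no bracket -> illegal
(5,2): no bracket -> illegal
(5,3): flips 1 -> legal
(5,4): flips 1 -> legal
(5,5): flips 1 -> legal
(5,6): no bracket -> illegal

Answer: (0,6) (1,3) (1,4) (3,5) (5,3) (5,4) (5,5)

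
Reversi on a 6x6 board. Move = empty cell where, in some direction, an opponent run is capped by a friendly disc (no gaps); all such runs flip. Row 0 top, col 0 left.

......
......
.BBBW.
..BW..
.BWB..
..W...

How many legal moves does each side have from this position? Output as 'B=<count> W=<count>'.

Answer: B=3 W=10

Derivation:
-- B to move --
(1,3): no bracket -> illegal
(1,4): no bracket -> illegal
(1,5): no bracket -> illegal
(2,5): flips 1 -> legal
(3,1): no bracket -> illegal
(3,4): flips 1 -> legal
(3,5): no bracket -> illegal
(4,4): flips 1 -> legal
(5,1): no bracket -> illegal
(5,3): no bracket -> illegal
B mobility = 3
-- W to move --
(1,0): no bracket -> illegal
(1,1): flips 1 -> legal
(1,2): flips 2 -> legal
(1,3): flips 1 -> legal
(1,4): no bracket -> illegal
(2,0): flips 3 -> legal
(3,0): flips 1 -> legal
(3,1): flips 1 -> legal
(3,4): flips 1 -> legal
(4,0): flips 1 -> legal
(4,4): flips 1 -> legal
(5,0): no bracket -> illegal
(5,1): no bracket -> illegal
(5,3): flips 1 -> legal
(5,4): no bracket -> illegal
W mobility = 10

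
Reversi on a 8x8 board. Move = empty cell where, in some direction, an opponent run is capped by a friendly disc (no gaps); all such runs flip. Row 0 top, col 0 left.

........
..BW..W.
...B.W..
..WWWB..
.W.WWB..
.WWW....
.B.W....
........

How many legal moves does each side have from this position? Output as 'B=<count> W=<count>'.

Answer: B=9 W=10

Derivation:
-- B to move --
(0,2): no bracket -> illegal
(0,3): flips 1 -> legal
(0,4): no bracket -> illegal
(0,5): no bracket -> illegal
(0,6): no bracket -> illegal
(0,7): flips 5 -> legal
(1,4): flips 1 -> legal
(1,5): flips 1 -> legal
(1,7): no bracket -> illegal
(2,1): no bracket -> illegal
(2,2): no bracket -> illegal
(2,4): no bracket -> illegal
(2,6): no bracket -> illegal
(2,7): no bracket -> illegal
(3,0): no bracket -> illegal
(3,1): flips 5 -> legal
(3,6): no bracket -> illegal
(4,0): no bracket -> illegal
(4,2): flips 2 -> legal
(5,0): flips 2 -> legal
(5,4): no bracket -> illegal
(5,5): no bracket -> illegal
(6,0): no bracket -> illegal
(6,2): flips 2 -> legal
(6,4): no bracket -> illegal
(7,2): no bracket -> illegal
(7,3): flips 4 -> legal
(7,4): no bracket -> illegal
B mobility = 9
-- W to move --
(0,1): flips 2 -> legal
(0,2): no bracket -> illegal
(0,3): no bracket -> illegal
(1,1): flips 1 -> legal
(1,4): flips 1 -> legal
(2,1): no bracket -> illegal
(2,2): no bracket -> illegal
(2,4): no bracket -> illegal
(2,6): flips 1 -> legal
(3,6): flips 1 -> legal
(4,6): flips 1 -> legal
(5,0): no bracket -> illegal
(5,4): no bracket -> illegal
(5,5): flips 2 -> legal
(5,6): flips 1 -> legal
(6,0): no bracket -> illegal
(6,2): no bracket -> illegal
(7,0): flips 1 -> legal
(7,1): flips 1 -> legal
(7,2): no bracket -> illegal
W mobility = 10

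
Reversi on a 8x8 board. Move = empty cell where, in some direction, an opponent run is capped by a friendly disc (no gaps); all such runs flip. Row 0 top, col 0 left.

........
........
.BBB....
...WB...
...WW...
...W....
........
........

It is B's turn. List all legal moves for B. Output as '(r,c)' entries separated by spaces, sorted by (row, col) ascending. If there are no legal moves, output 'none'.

(2,4): no bracket -> illegal
(3,2): flips 1 -> legal
(3,5): no bracket -> illegal
(4,2): no bracket -> illegal
(4,5): no bracket -> illegal
(5,2): flips 1 -> legal
(5,4): flips 1 -> legal
(5,5): flips 2 -> legal
(6,2): no bracket -> illegal
(6,3): flips 3 -> legal
(6,4): no bracket -> illegal

Answer: (3,2) (5,2) (5,4) (5,5) (6,3)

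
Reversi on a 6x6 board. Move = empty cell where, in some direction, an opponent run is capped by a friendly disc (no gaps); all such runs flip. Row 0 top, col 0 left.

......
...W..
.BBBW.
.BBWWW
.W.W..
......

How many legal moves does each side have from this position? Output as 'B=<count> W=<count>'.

-- B to move --
(0,2): no bracket -> illegal
(0,3): flips 1 -> legal
(0,4): flips 1 -> legal
(1,2): no bracket -> illegal
(1,4): no bracket -> illegal
(1,5): no bracket -> illegal
(2,5): flips 1 -> legal
(3,0): no bracket -> illegal
(4,0): no bracket -> illegal
(4,2): no bracket -> illegal
(4,4): flips 1 -> legal
(4,5): flips 1 -> legal
(5,0): flips 1 -> legal
(5,1): flips 1 -> legal
(5,2): no bracket -> illegal
(5,3): flips 2 -> legal
(5,4): flips 1 -> legal
B mobility = 9
-- W to move --
(1,0): flips 2 -> legal
(1,1): flips 3 -> legal
(1,2): flips 1 -> legal
(1,4): flips 2 -> legal
(2,0): flips 3 -> legal
(3,0): flips 2 -> legal
(4,0): flips 2 -> legal
(4,2): no bracket -> illegal
W mobility = 7

Answer: B=9 W=7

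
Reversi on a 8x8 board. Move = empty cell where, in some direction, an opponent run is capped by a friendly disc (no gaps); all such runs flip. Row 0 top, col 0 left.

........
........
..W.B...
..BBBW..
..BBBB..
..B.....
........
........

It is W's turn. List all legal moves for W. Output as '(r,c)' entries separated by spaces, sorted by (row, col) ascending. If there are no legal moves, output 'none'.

(1,3): flips 1 -> legal
(1,4): no bracket -> illegal
(1,5): no bracket -> illegal
(2,1): no bracket -> illegal
(2,3): no bracket -> illegal
(2,5): no bracket -> illegal
(3,1): flips 3 -> legal
(3,6): no bracket -> illegal
(4,1): no bracket -> illegal
(4,6): no bracket -> illegal
(5,1): no bracket -> illegal
(5,3): flips 1 -> legal
(5,4): no bracket -> illegal
(5,5): flips 3 -> legal
(5,6): no bracket -> illegal
(6,1): no bracket -> illegal
(6,2): flips 3 -> legal
(6,3): no bracket -> illegal

Answer: (1,3) (3,1) (5,3) (5,5) (6,2)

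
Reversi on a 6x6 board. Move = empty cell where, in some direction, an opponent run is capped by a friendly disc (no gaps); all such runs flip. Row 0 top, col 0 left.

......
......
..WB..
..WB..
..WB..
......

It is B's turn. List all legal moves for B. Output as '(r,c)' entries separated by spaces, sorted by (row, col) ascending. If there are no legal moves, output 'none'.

(1,1): flips 1 -> legal
(1,2): no bracket -> illegal
(1,3): no bracket -> illegal
(2,1): flips 2 -> legal
(3,1): flips 1 -> legal
(4,1): flips 2 -> legal
(5,1): flips 1 -> legal
(5,2): no bracket -> illegal
(5,3): no bracket -> illegal

Answer: (1,1) (2,1) (3,1) (4,1) (5,1)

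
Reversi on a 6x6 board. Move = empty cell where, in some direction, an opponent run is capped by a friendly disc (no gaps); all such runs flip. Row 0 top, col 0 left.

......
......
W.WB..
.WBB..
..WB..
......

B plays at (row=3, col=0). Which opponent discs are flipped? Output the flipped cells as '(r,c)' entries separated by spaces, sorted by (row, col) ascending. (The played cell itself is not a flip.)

Dir NW: edge -> no flip
Dir N: opp run (2,0), next='.' -> no flip
Dir NE: first cell '.' (not opp) -> no flip
Dir W: edge -> no flip
Dir E: opp run (3,1) capped by B -> flip
Dir SW: edge -> no flip
Dir S: first cell '.' (not opp) -> no flip
Dir SE: first cell '.' (not opp) -> no flip

Answer: (3,1)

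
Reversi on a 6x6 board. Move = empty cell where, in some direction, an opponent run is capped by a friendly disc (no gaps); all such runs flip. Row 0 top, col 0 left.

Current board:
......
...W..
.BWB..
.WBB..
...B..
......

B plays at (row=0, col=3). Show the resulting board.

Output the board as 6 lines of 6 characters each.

Place B at (0,3); scan 8 dirs for brackets.
Dir NW: edge -> no flip
Dir N: edge -> no flip
Dir NE: edge -> no flip
Dir W: first cell '.' (not opp) -> no flip
Dir E: first cell '.' (not opp) -> no flip
Dir SW: first cell '.' (not opp) -> no flip
Dir S: opp run (1,3) capped by B -> flip
Dir SE: first cell '.' (not opp) -> no flip
All flips: (1,3)

Answer: ...B..
...B..
.BWB..
.WBB..
...B..
......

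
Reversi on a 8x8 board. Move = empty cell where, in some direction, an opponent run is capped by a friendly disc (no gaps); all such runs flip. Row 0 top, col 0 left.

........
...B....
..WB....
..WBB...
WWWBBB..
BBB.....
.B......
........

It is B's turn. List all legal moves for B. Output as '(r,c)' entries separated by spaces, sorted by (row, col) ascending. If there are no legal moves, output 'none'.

Answer: (1,1) (1,2) (2,1) (3,0) (3,1)

Derivation:
(1,1): flips 1 -> legal
(1,2): flips 3 -> legal
(2,1): flips 2 -> legal
(3,0): flips 2 -> legal
(3,1): flips 3 -> legal
(5,3): no bracket -> illegal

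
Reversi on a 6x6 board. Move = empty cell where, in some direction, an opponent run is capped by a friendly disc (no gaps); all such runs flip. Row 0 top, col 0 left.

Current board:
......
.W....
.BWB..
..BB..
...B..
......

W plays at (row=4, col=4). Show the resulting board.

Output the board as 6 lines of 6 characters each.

Answer: ......
.W....
.BWB..
..BW..
...BW.
......

Derivation:
Place W at (4,4); scan 8 dirs for brackets.
Dir NW: opp run (3,3) capped by W -> flip
Dir N: first cell '.' (not opp) -> no flip
Dir NE: first cell '.' (not opp) -> no flip
Dir W: opp run (4,3), next='.' -> no flip
Dir E: first cell '.' (not opp) -> no flip
Dir SW: first cell '.' (not opp) -> no flip
Dir S: first cell '.' (not opp) -> no flip
Dir SE: first cell '.' (not opp) -> no flip
All flips: (3,3)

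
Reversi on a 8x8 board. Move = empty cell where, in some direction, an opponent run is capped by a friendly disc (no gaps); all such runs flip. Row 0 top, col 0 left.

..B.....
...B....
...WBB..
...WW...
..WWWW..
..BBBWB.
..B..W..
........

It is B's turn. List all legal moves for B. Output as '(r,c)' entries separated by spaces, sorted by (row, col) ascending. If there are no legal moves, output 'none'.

(1,2): flips 3 -> legal
(1,4): no bracket -> illegal
(2,2): flips 1 -> legal
(3,1): flips 1 -> legal
(3,2): flips 2 -> legal
(3,5): flips 1 -> legal
(3,6): flips 1 -> legal
(4,1): no bracket -> illegal
(4,6): no bracket -> illegal
(5,1): flips 2 -> legal
(6,4): no bracket -> illegal
(6,6): no bracket -> illegal
(7,4): flips 1 -> legal
(7,5): no bracket -> illegal
(7,6): flips 1 -> legal

Answer: (1,2) (2,2) (3,1) (3,2) (3,5) (3,6) (5,1) (7,4) (7,6)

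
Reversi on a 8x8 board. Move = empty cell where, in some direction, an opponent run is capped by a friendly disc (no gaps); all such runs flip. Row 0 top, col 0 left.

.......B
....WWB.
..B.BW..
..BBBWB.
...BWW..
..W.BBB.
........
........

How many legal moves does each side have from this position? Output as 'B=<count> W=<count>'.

Answer: B=8 W=14

Derivation:
-- B to move --
(0,3): flips 2 -> legal
(0,4): flips 1 -> legal
(0,5): flips 4 -> legal
(0,6): flips 1 -> legal
(1,3): flips 2 -> legal
(2,3): no bracket -> illegal
(2,6): flips 1 -> legal
(4,1): no bracket -> illegal
(4,2): no bracket -> illegal
(4,6): flips 3 -> legal
(5,1): no bracket -> illegal
(5,3): no bracket -> illegal
(6,1): flips 1 -> legal
(6,2): no bracket -> illegal
(6,3): no bracket -> illegal
B mobility = 8
-- W to move --
(0,5): no bracket -> illegal
(0,6): no bracket -> illegal
(1,1): flips 2 -> legal
(1,2): no bracket -> illegal
(1,3): flips 1 -> legal
(1,7): flips 1 -> legal
(2,1): no bracket -> illegal
(2,3): flips 2 -> legal
(2,6): no bracket -> illegal
(2,7): flips 1 -> legal
(3,1): flips 3 -> legal
(3,7): flips 1 -> legal
(4,1): no bracket -> illegal
(4,2): flips 3 -> legal
(4,6): no bracket -> illegal
(4,7): flips 1 -> legal
(5,3): no bracket -> illegal
(5,7): no bracket -> illegal
(6,3): flips 1 -> legal
(6,4): flips 1 -> legal
(6,5): flips 1 -> legal
(6,6): flips 1 -> legal
(6,7): flips 1 -> legal
W mobility = 14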